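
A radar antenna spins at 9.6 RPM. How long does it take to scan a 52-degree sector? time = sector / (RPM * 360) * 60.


t = 52 / (9.6 * 360) * 60 = 0.9 s

0.9 s


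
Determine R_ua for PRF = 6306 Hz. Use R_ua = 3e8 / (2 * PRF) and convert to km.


R_ua = 3e8 / (2 * 6306) = 23786.9 m = 23.8 km

23.8 km


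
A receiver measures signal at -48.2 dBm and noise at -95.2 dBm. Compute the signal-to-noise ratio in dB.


SNR = -48.2 - (-95.2) = 47.0 dB

47.0 dB


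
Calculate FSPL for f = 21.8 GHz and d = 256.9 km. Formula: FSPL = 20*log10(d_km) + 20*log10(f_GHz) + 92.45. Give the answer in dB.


20*log10(256.9) = 48.2
20*log10(21.8) = 26.77
FSPL = 167.4 dB

167.4 dB


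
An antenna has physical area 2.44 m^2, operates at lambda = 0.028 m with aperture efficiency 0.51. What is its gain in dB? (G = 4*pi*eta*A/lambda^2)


G_linear = 4*pi*0.51*2.44/0.028^2 = 19945.91
G_dB = 10*log10(19945.91) = 43.0 dB

43.0 dB


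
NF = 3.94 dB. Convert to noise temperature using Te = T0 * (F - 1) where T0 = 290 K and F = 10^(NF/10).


NF_lin = 10^(3.94/10) = 2.477422
Te = 290 * (2.477422 - 1) = 428.5 K

428.5 K


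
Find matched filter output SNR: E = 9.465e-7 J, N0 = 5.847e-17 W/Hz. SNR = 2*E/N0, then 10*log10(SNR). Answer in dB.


SNR_lin = 2 * 9.465e-7 / 5.847e-17 = 3.238e10
SNR_dB = 10*log10(3.238e10) = 105.1 dB

105.1 dB


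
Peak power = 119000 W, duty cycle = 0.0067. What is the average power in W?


P_avg = 119000 * 0.0067 = 797.3 W

797.3 W


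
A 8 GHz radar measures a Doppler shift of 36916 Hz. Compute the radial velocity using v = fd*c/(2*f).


v = 36916 * 3e8 / (2 * 8000000000.0) = 692.2 m/s

692.2 m/s


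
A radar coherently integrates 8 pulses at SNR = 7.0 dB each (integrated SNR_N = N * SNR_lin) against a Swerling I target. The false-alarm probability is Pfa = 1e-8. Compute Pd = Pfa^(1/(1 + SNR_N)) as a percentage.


SNR_lin = 10^(7.0/10) = 5.01187
SNR_N = 8 * 5.01187 = 40.09496
1/(1 + SNR_N) = 1/41.09496 = 0.0243339
Pd = (1e-8)^0.0243339 = 0.63875
Pd = 63.9%

63.9%


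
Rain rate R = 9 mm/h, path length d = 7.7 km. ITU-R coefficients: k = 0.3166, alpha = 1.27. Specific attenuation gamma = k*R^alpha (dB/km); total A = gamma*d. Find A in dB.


gamma = 0.3166 * 9^1.27 = 5.157021 dB/km
A = 5.157021 * 7.7 = 39.71 dB

39.71 dB


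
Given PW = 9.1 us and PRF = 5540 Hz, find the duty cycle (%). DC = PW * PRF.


DC = 9.1e-6 * 5540 * 100 = 5.04%

5.04%


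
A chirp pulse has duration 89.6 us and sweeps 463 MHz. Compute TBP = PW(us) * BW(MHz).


TBP = 89.6 * 463 = 41484.8

41484.8


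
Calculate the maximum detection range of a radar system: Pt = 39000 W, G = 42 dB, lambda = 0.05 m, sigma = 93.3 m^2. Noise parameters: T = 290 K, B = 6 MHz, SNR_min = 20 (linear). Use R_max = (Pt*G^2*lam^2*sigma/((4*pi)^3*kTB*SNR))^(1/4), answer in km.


G_lin = 10^(42/10) = 15848.931925
R^4 = 39000 * 15848.931925^2 * 0.05^2 * 93.3 / ((4*pi)^3 * 1.38e-23 * 290 * 6000000.0 * 20)
R^4 = 2.39772e21 m^4
R_max = (2.39772e21)^(1/4) = 221283.8 m = 221.3 km

221.3 km


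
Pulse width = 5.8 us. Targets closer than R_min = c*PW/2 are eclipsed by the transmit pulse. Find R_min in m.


R_min = 3e8 * 5.8e-6 / 2 = 870.0 m

870.0 m


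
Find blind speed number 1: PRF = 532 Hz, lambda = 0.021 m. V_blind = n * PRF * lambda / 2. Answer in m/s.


V_blind = 1 * 532 * 0.021 / 2 = 5.6 m/s

5.6 m/s


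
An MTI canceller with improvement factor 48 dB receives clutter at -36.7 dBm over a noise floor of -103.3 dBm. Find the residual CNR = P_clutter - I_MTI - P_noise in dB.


CNR = -36.7 - 48 - (-103.3) = 18.6 dB

18.6 dB


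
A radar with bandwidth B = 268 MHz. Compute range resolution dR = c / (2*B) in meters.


dR = 3e8 / (2 * 268000000.0) = 0.56 m

0.56 m


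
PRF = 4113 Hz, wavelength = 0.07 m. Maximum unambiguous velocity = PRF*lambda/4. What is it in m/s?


V_ua = 4113 * 0.07 / 4 = 72.0 m/s

72.0 m/s


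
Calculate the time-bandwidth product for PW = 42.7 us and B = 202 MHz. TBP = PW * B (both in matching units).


TBP = 42.7 * 202 = 8625.4

8625.4


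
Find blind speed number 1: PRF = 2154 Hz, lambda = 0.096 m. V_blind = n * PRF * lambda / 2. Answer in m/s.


V_blind = 1 * 2154 * 0.096 / 2 = 103.4 m/s

103.4 m/s


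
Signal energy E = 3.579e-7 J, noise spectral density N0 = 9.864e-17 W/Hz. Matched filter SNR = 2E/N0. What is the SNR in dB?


SNR_lin = 2 * 3.579e-7 / 9.864e-17 = 7.257e9
SNR_dB = 10*log10(7.257e9) = 98.6 dB

98.6 dB


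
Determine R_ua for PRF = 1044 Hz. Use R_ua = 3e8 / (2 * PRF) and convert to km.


R_ua = 3e8 / (2 * 1044) = 143678.2 m = 143.7 km

143.7 km


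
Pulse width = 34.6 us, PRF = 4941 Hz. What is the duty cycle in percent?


DC = 34.6e-6 * 4941 * 100 = 17.1%

17.1%


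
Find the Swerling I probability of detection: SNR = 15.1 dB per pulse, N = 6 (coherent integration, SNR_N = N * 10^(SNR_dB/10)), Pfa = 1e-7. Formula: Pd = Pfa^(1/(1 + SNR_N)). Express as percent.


SNR_lin = 10^(15.1/10) = 32.35937
SNR_N = 6 * 32.35937 = 194.15622
1/(1 + SNR_N) = 1/195.15622 = 0.0051241
Pd = (1e-7)^0.0051241 = 0.92073
Pd = 92.1%

92.1%


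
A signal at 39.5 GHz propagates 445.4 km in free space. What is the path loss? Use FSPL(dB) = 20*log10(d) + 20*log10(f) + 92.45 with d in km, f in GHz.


20*log10(445.4) = 52.98
20*log10(39.5) = 31.93
FSPL = 177.4 dB

177.4 dB


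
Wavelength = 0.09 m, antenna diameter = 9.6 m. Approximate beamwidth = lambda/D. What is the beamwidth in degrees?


BW_rad = 0.09 / 9.6 = 0.009375
BW_deg = 0.54 degrees

0.54 degrees


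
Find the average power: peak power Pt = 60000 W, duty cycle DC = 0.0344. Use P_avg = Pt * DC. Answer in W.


P_avg = 60000 * 0.0344 = 2064.0 W

2064.0 W


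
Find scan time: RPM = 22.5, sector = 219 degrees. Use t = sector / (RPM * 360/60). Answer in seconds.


t = 219 / (22.5 * 360) * 60 = 1.62 s

1.62 s


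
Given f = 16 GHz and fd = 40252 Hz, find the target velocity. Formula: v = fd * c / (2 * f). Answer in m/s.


v = 40252 * 3e8 / (2 * 16000000000.0) = 377.4 m/s

377.4 m/s


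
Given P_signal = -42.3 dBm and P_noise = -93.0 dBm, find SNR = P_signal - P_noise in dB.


SNR = -42.3 - (-93.0) = 50.7 dB

50.7 dB


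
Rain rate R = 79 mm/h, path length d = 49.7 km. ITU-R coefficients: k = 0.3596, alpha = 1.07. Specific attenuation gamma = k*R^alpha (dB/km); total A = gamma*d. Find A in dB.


gamma = 0.3596 * 79^1.07 = 38.572756 dB/km
A = 38.572756 * 49.7 = 1917.07 dB

1917.07 dB


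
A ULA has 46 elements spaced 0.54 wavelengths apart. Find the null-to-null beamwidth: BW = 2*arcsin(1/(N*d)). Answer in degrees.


1/(N*d) = 1/(46*0.54) = 0.040258
BW = 2*arcsin(0.040258) = 4.6 degrees

4.6 degrees


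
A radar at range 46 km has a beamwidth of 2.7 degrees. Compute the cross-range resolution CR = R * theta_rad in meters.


BW_rad = 0.04712389
CR = 46000 * 0.04712389 = 2167.7 m

2167.7 m


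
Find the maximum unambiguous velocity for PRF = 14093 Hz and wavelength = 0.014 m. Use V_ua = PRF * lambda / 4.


V_ua = 14093 * 0.014 / 4 = 49.3 m/s

49.3 m/s


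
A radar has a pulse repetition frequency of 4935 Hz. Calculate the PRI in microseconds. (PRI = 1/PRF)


PRI = 1/4935 = 0.0002026342 s = 202.6 us

202.6 us


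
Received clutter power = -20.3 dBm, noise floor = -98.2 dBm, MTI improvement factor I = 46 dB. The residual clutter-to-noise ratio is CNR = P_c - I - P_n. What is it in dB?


CNR = -20.3 - 46 - (-98.2) = 31.9 dB

31.9 dB


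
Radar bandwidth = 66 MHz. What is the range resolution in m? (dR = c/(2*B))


dR = 3e8 / (2 * 66000000.0) = 2.27 m

2.27 m


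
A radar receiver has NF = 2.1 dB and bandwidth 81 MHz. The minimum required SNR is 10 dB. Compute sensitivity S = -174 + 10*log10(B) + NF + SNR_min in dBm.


10*log10(81000000.0) = 79.08
S = -174 + 79.08 + 2.1 + 10 = -82.8 dBm

-82.8 dBm


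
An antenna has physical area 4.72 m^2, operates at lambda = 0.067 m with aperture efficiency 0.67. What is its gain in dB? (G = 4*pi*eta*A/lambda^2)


G_linear = 4*pi*0.67*4.72/0.067^2 = 8852.73
G_dB = 10*log10(8852.73) = 39.5 dB

39.5 dB


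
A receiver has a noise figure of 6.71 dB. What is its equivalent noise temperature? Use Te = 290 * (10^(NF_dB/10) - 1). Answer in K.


NF_lin = 10^(6.71/10) = 4.688134
Te = 290 * (4.688134 - 1) = 1069.6 K

1069.6 K


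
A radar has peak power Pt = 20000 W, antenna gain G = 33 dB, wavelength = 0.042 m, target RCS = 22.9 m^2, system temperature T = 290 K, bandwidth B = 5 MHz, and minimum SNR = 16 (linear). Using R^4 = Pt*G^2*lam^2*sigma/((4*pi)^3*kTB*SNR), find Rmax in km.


G_lin = 10^(33/10) = 1995.262315
R^4 = 20000 * 1995.262315^2 * 0.042^2 * 22.9 / ((4*pi)^3 * 1.38e-23 * 290 * 5000000.0 * 16)
R^4 = 5.06253e18 m^4
R_max = (5.06253e18)^(1/4) = 47434.2 m = 47.4 km

47.4 km


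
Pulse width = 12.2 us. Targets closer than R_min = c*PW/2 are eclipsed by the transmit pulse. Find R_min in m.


R_min = 3e8 * 12.2e-6 / 2 = 1830.0 m

1830.0 m


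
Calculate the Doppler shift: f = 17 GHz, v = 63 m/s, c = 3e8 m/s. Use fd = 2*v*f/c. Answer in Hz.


fd = 2 * 63 * 17000000000.0 / 3e8 = 7140.0 Hz

7140.0 Hz


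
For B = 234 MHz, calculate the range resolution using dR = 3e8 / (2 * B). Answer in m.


dR = 3e8 / (2 * 234000000.0) = 0.64 m

0.64 m


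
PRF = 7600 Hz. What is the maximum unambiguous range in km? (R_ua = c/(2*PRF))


R_ua = 3e8 / (2 * 7600) = 19736.8 m = 19.7 km

19.7 km


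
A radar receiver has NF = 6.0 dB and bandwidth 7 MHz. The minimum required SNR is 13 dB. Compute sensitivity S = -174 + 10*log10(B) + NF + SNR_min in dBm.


10*log10(7000000.0) = 68.45
S = -174 + 68.45 + 6.0 + 13 = -86.5 dBm

-86.5 dBm


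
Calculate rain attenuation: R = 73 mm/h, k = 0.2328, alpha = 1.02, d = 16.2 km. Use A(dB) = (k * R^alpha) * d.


gamma = 0.2328 * 73^1.02 = 18.517071 dB/km
A = 18.517071 * 16.2 = 299.98 dB

299.98 dB


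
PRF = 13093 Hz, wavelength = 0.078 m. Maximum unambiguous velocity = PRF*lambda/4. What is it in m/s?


V_ua = 13093 * 0.078 / 4 = 255.3 m/s

255.3 m/s


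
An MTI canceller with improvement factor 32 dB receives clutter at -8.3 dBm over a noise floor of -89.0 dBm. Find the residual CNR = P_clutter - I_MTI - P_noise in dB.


CNR = -8.3 - 32 - (-89.0) = 48.7 dB

48.7 dB


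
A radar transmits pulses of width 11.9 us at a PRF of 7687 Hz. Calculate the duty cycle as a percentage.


DC = 11.9e-6 * 7687 * 100 = 9.15%

9.15%


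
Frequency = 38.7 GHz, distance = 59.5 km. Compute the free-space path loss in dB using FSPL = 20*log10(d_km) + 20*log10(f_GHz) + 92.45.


20*log10(59.5) = 35.49
20*log10(38.7) = 31.75
FSPL = 159.7 dB

159.7 dB


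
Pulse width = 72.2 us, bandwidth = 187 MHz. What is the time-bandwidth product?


TBP = 72.2 * 187 = 13501.4

13501.4


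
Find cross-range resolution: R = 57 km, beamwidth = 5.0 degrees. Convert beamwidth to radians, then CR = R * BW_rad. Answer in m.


BW_rad = 0.087266463
CR = 57000 * 0.087266463 = 4974.2 m

4974.2 m


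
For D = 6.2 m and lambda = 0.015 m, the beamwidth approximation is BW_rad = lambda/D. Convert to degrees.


BW_rad = 0.015 / 6.2 = 0.002419
BW_deg = 0.14 degrees

0.14 degrees


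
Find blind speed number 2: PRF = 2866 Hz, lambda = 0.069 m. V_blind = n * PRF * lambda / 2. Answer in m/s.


V_blind = 2 * 2866 * 0.069 / 2 = 197.8 m/s

197.8 m/s


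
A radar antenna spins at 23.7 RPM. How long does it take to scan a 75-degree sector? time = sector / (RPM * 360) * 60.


t = 75 / (23.7 * 360) * 60 = 0.53 s

0.53 s


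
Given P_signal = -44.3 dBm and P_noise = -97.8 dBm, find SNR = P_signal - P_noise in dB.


SNR = -44.3 - (-97.8) = 53.5 dB

53.5 dB


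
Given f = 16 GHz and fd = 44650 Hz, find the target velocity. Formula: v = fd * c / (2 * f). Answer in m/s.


v = 44650 * 3e8 / (2 * 16000000000.0) = 418.6 m/s

418.6 m/s


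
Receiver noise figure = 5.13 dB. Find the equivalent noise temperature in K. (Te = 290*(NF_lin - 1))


NF_lin = 10^(5.13/10) = 3.258367
Te = 290 * (3.258367 - 1) = 654.9 K

654.9 K


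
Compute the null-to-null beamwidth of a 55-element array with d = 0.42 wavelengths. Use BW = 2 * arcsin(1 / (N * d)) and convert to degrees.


1/(N*d) = 1/(55*0.42) = 0.04329
BW = 2*arcsin(0.04329) = 5.0 degrees

5.0 degrees


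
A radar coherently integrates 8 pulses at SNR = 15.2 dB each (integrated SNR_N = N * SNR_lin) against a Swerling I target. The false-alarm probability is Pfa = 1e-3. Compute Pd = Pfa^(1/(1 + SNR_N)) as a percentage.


SNR_lin = 10^(15.2/10) = 33.11311
SNR_N = 8 * 33.11311 = 264.90488
1/(1 + SNR_N) = 1/265.90488 = 0.0037607
Pd = (1e-3)^0.0037607 = 0.97436
Pd = 97.4%

97.4%


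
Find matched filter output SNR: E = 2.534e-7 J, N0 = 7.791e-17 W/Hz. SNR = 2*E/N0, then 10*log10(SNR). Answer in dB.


SNR_lin = 2 * 2.534e-7 / 7.791e-17 = 6.505e9
SNR_dB = 10*log10(6.505e9) = 98.1 dB

98.1 dB


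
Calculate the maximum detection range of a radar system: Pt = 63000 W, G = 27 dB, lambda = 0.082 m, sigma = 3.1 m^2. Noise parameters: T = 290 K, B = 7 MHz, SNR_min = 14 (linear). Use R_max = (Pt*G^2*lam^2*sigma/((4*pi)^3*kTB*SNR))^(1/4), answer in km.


G_lin = 10^(27/10) = 501.187234
R^4 = 63000 * 501.187234^2 * 0.082^2 * 3.1 / ((4*pi)^3 * 1.38e-23 * 290 * 7000000.0 * 14)
R^4 = 4.23835e17 m^4
R_max = (4.23835e17)^(1/4) = 25515.2 m = 25.5 km

25.5 km


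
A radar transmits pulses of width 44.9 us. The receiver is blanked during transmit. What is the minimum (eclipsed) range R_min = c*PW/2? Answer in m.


R_min = 3e8 * 44.9e-6 / 2 = 6735.0 m

6735.0 m


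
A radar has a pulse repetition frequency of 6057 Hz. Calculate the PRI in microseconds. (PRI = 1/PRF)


PRI = 1/6057 = 0.0001650982 s = 165.1 us

165.1 us


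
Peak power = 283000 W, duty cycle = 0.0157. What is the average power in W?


P_avg = 283000 * 0.0157 = 4443.1 W

4443.1 W


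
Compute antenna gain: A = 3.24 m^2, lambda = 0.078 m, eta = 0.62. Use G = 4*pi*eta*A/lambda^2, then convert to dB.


G_linear = 4*pi*0.62*3.24/0.078^2 = 4149.13
G_dB = 10*log10(4149.13) = 36.2 dB

36.2 dB


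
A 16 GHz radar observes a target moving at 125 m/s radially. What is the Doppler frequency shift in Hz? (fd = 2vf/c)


fd = 2 * 125 * 16000000000.0 / 3e8 = 13333.3 Hz

13333.3 Hz


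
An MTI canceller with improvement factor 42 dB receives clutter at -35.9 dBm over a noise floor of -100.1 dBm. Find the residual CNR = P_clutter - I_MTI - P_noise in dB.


CNR = -35.9 - 42 - (-100.1) = 22.2 dB

22.2 dB


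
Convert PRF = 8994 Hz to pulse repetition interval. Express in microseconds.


PRI = 1/8994 = 0.0001111852 s = 111.2 us

111.2 us


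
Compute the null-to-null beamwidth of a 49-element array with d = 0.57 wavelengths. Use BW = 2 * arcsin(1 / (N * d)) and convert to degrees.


1/(N*d) = 1/(49*0.57) = 0.035804
BW = 2*arcsin(0.035804) = 4.1 degrees

4.1 degrees


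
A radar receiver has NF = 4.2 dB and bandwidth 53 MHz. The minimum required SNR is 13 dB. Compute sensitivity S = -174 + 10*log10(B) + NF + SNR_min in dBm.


10*log10(53000000.0) = 77.24
S = -174 + 77.24 + 4.2 + 13 = -79.6 dBm

-79.6 dBm


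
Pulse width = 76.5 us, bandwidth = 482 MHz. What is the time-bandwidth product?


TBP = 76.5 * 482 = 36873.0

36873.0


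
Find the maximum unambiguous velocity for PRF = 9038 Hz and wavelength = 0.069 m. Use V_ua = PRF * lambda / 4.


V_ua = 9038 * 0.069 / 4 = 155.9 m/s

155.9 m/s


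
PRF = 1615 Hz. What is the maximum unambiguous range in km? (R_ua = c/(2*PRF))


R_ua = 3e8 / (2 * 1615) = 92879.3 m = 92.9 km

92.9 km


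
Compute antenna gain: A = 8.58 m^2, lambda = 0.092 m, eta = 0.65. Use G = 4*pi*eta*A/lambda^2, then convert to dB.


G_linear = 4*pi*0.65*8.58/0.092^2 = 8280.09
G_dB = 10*log10(8280.09) = 39.2 dB

39.2 dB


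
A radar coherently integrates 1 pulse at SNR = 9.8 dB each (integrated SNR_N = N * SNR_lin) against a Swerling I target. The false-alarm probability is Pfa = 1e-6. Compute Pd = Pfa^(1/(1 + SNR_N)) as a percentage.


SNR_lin = 10^(9.8/10) = 9.54993
SNR_N = 1 * 9.54993 = 9.54993
1/(1 + SNR_N) = 1/10.54993 = 0.0947874
Pd = (1e-6)^0.0947874 = 0.26995
Pd = 27.0%

27.0%


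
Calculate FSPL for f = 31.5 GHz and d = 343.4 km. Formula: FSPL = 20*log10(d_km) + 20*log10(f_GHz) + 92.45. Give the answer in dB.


20*log10(343.4) = 50.72
20*log10(31.5) = 29.97
FSPL = 173.1 dB

173.1 dB


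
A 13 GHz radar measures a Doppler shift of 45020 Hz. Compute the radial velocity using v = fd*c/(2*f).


v = 45020 * 3e8 / (2 * 13000000000.0) = 519.5 m/s

519.5 m/s


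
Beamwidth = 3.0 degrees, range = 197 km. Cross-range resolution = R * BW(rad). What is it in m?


BW_rad = 0.052359878
CR = 197000 * 0.052359878 = 10314.9 m

10314.9 m


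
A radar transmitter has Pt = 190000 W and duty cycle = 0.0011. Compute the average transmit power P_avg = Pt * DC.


P_avg = 190000 * 0.0011 = 209.0 W

209.0 W


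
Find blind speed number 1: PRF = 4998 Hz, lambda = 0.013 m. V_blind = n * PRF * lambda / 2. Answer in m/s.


V_blind = 1 * 4998 * 0.013 / 2 = 32.5 m/s

32.5 m/s


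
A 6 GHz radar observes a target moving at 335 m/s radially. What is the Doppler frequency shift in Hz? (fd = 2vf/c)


fd = 2 * 335 * 6000000000.0 / 3e8 = 13400.0 Hz

13400.0 Hz


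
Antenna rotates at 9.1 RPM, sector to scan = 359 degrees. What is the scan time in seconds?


t = 359 / (9.1 * 360) * 60 = 6.58 s

6.58 s


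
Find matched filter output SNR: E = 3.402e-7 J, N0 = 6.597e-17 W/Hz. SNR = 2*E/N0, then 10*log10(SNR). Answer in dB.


SNR_lin = 2 * 3.402e-7 / 6.597e-17 = 1.031e10
SNR_dB = 10*log10(1.031e10) = 100.1 dB

100.1 dB


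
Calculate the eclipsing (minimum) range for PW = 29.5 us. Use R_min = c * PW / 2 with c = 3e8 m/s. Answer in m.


R_min = 3e8 * 29.5e-6 / 2 = 4425.0 m

4425.0 m


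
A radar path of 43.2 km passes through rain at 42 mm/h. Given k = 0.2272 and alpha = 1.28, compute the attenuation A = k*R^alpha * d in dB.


gamma = 0.2272 * 42^1.28 = 27.174866 dB/km
A = 27.174866 * 43.2 = 1173.95 dB

1173.95 dB


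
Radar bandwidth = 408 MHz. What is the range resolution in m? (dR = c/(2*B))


dR = 3e8 / (2 * 408000000.0) = 0.37 m

0.37 m


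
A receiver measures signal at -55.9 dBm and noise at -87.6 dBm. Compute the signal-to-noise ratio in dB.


SNR = -55.9 - (-87.6) = 31.7 dB

31.7 dB


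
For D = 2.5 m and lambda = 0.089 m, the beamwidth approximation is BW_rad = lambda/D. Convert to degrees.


BW_rad = 0.089 / 2.5 = 0.0356
BW_deg = 2.04 degrees

2.04 degrees


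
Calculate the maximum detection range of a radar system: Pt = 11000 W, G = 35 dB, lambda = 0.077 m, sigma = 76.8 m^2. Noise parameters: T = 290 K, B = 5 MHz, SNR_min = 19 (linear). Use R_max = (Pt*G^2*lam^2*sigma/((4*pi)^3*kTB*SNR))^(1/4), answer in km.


G_lin = 10^(35/10) = 3162.27766
R^4 = 11000 * 3162.27766^2 * 0.077^2 * 76.8 / ((4*pi)^3 * 1.38e-23 * 290 * 5000000.0 * 19)
R^4 = 6.63904e19 m^4
R_max = (6.63904e19)^(1/4) = 90266.4 m = 90.3 km

90.3 km


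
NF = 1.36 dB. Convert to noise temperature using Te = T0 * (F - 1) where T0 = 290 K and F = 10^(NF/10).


NF_lin = 10^(1.36/10) = 1.367729
Te = 290 * (1.367729 - 1) = 106.6 K

106.6 K


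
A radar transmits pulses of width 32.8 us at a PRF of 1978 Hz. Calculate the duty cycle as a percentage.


DC = 32.8e-6 * 1978 * 100 = 6.49%

6.49%


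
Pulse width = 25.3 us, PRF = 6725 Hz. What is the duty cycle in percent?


DC = 25.3e-6 * 6725 * 100 = 17.01%

17.01%


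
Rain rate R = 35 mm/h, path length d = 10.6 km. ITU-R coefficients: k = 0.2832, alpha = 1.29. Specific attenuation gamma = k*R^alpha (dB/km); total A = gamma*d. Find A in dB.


gamma = 0.2832 * 35^1.29 = 27.793358 dB/km
A = 27.793358 * 10.6 = 294.61 dB

294.61 dB


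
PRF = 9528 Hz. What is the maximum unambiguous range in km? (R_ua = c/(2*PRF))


R_ua = 3e8 / (2 * 9528) = 15743.1 m = 15.7 km

15.7 km


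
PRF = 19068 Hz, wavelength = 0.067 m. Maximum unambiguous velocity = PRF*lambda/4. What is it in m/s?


V_ua = 19068 * 0.067 / 4 = 319.4 m/s

319.4 m/s


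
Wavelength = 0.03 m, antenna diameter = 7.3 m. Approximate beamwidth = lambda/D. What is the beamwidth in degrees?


BW_rad = 0.03 / 7.3 = 0.00411
BW_deg = 0.24 degrees

0.24 degrees


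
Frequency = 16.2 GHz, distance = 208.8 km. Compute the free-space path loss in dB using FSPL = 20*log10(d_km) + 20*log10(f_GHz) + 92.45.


20*log10(208.8) = 46.39
20*log10(16.2) = 24.19
FSPL = 163.0 dB

163.0 dB


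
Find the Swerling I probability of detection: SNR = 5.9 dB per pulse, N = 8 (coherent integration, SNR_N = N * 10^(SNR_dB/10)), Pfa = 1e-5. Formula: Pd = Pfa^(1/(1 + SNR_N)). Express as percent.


SNR_lin = 10^(5.9/10) = 3.89045
SNR_N = 8 * 3.89045 = 31.1236
1/(1 + SNR_N) = 1/32.1236 = 0.0311298
Pd = (1e-5)^0.0311298 = 0.6988
Pd = 69.9%

69.9%


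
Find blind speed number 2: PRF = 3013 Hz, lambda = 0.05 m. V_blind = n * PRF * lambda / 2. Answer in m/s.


V_blind = 2 * 3013 * 0.05 / 2 = 150.7 m/s

150.7 m/s


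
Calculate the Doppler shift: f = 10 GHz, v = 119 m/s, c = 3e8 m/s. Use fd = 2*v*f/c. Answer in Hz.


fd = 2 * 119 * 10000000000.0 / 3e8 = 7933.3 Hz

7933.3 Hz


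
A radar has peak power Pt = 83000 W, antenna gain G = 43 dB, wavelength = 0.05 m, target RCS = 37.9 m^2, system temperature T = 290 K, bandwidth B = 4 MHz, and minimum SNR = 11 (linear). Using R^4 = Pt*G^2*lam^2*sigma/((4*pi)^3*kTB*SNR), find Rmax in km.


G_lin = 10^(43/10) = 19952.62315
R^4 = 83000 * 19952.62315^2 * 0.05^2 * 37.9 / ((4*pi)^3 * 1.38e-23 * 290 * 4000000.0 * 11)
R^4 = 8.95979e21 m^4
R_max = (8.95979e21)^(1/4) = 307662.4 m = 307.7 km

307.7 km


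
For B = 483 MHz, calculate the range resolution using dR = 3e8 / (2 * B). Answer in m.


dR = 3e8 / (2 * 483000000.0) = 0.31 m

0.31 m


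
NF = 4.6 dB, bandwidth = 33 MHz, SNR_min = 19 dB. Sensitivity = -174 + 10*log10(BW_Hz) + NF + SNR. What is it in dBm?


10*log10(33000000.0) = 75.19
S = -174 + 75.19 + 4.6 + 19 = -75.2 dBm

-75.2 dBm


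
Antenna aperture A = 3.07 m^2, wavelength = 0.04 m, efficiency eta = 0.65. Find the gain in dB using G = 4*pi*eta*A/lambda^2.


G_linear = 4*pi*0.65*3.07/0.04^2 = 15672.62
G_dB = 10*log10(15672.62) = 42.0 dB

42.0 dB


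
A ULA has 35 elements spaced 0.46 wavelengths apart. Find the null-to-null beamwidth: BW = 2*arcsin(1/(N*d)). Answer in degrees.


1/(N*d) = 1/(35*0.46) = 0.062112
BW = 2*arcsin(0.062112) = 7.1 degrees

7.1 degrees


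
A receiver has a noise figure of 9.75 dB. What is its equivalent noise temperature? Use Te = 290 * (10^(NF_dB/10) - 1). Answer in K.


NF_lin = 10^(9.75/10) = 9.440609
Te = 290 * (9.440609 - 1) = 2447.8 K

2447.8 K


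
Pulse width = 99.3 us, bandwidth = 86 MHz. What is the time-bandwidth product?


TBP = 99.3 * 86 = 8539.8

8539.8


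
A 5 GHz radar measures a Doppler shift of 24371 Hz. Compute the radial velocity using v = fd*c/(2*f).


v = 24371 * 3e8 / (2 * 5000000000.0) = 731.1 m/s

731.1 m/s


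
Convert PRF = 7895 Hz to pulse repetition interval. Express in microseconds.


PRI = 1/7895 = 0.0001266624 s = 126.7 us

126.7 us


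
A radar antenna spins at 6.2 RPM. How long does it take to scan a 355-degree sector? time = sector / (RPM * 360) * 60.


t = 355 / (6.2 * 360) * 60 = 9.54 s

9.54 s


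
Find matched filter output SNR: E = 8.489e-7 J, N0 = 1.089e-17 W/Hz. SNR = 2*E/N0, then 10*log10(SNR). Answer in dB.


SNR_lin = 2 * 8.489e-7 / 1.089e-17 = 1.559e11
SNR_dB = 10*log10(1.559e11) = 111.9 dB

111.9 dB


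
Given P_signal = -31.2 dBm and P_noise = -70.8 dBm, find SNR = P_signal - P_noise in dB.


SNR = -31.2 - (-70.8) = 39.6 dB

39.6 dB


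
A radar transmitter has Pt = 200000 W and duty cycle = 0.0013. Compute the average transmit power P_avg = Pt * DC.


P_avg = 200000 * 0.0013 = 260.0 W

260.0 W


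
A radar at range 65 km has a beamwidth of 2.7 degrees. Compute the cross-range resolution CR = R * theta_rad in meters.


BW_rad = 0.04712389
CR = 65000 * 0.04712389 = 3063.1 m

3063.1 m


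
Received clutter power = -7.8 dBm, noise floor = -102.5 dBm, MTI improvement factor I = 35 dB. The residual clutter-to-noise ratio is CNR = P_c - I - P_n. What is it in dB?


CNR = -7.8 - 35 - (-102.5) = 59.7 dB

59.7 dB


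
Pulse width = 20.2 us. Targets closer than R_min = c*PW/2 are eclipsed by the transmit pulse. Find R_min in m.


R_min = 3e8 * 20.2e-6 / 2 = 3030.0 m

3030.0 m


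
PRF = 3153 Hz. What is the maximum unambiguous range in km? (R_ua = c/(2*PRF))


R_ua = 3e8 / (2 * 3153) = 47573.7 m = 47.6 km

47.6 km


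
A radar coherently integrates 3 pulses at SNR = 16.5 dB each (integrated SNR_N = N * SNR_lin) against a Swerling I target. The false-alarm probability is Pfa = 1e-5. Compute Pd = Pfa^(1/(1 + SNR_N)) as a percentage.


SNR_lin = 10^(16.5/10) = 44.66836
SNR_N = 3 * 44.66836 = 134.00508
1/(1 + SNR_N) = 1/135.00508 = 0.0074071
Pd = (1e-5)^0.0074071 = 0.91826
Pd = 91.8%

91.8%


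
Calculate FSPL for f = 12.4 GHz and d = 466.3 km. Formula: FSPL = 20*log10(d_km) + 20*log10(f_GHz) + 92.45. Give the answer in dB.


20*log10(466.3) = 53.37
20*log10(12.4) = 21.87
FSPL = 167.7 dB

167.7 dB


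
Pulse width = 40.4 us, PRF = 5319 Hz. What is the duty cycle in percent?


DC = 40.4e-6 * 5319 * 100 = 21.49%

21.49%


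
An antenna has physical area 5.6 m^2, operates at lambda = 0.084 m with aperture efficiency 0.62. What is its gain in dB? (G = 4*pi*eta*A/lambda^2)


G_linear = 4*pi*0.62*5.6/0.084^2 = 6183.45
G_dB = 10*log10(6183.45) = 37.9 dB

37.9 dB


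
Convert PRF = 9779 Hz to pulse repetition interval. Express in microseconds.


PRI = 1/9779 = 0.0001022599 s = 102.3 us

102.3 us


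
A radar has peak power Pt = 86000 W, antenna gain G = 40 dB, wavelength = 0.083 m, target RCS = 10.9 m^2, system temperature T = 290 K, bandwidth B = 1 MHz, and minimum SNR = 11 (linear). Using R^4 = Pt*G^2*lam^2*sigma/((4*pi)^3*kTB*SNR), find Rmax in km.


G_lin = 10^(40/10) = 10000.0
R^4 = 86000 * 10000.0^2 * 0.083^2 * 10.9 / ((4*pi)^3 * 1.38e-23 * 290 * 1000000.0 * 11)
R^4 = 7.39234e21 m^4
R_max = (7.39234e21)^(1/4) = 293221.3 m = 293.2 km

293.2 km


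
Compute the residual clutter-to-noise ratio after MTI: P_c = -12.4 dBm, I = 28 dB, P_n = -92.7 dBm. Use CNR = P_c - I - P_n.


CNR = -12.4 - 28 - (-92.7) = 52.3 dB

52.3 dB


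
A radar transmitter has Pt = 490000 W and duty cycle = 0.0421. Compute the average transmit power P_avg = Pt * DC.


P_avg = 490000 * 0.0421 = 20629.0 W

20629.0 W


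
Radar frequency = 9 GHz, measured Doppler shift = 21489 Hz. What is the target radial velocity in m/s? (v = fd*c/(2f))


v = 21489 * 3e8 / (2 * 9000000000.0) = 358.2 m/s

358.2 m/s


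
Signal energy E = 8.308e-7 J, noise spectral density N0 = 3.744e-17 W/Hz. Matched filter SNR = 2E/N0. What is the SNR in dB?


SNR_lin = 2 * 8.308e-7 / 3.744e-17 = 4.438e10
SNR_dB = 10*log10(4.438e10) = 106.5 dB

106.5 dB


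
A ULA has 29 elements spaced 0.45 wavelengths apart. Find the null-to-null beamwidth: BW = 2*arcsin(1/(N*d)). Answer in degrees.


1/(N*d) = 1/(29*0.45) = 0.076628
BW = 2*arcsin(0.076628) = 8.8 degrees

8.8 degrees


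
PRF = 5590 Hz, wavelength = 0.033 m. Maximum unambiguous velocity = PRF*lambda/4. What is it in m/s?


V_ua = 5590 * 0.033 / 4 = 46.1 m/s

46.1 m/s


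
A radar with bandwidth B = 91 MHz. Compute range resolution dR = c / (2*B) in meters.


dR = 3e8 / (2 * 91000000.0) = 1.65 m

1.65 m


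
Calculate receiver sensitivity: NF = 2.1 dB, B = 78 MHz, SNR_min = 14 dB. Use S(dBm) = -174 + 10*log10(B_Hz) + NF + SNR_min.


10*log10(78000000.0) = 78.92
S = -174 + 78.92 + 2.1 + 14 = -79.0 dBm

-79.0 dBm


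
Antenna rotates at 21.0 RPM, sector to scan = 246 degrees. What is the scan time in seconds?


t = 246 / (21.0 * 360) * 60 = 1.95 s

1.95 s


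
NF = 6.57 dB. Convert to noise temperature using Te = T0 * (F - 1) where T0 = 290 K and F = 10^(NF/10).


NF_lin = 10^(6.57/10) = 4.539416
Te = 290 * (4.539416 - 1) = 1026.4 K

1026.4 K


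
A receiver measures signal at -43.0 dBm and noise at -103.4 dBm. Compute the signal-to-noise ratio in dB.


SNR = -43.0 - (-103.4) = 60.4 dB

60.4 dB


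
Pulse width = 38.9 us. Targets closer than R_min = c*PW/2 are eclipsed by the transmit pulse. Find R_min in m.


R_min = 3e8 * 38.9e-6 / 2 = 5835.0 m

5835.0 m


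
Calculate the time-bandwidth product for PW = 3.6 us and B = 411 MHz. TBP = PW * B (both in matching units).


TBP = 3.6 * 411 = 1479.6

1479.6


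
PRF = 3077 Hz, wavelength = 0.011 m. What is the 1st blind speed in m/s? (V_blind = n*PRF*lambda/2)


V_blind = 1 * 3077 * 0.011 / 2 = 16.9 m/s

16.9 m/s


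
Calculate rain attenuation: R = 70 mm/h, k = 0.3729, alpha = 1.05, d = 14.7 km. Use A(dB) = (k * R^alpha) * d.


gamma = 0.3729 * 70^1.05 = 32.280877 dB/km
A = 32.280877 * 14.7 = 474.53 dB

474.53 dB


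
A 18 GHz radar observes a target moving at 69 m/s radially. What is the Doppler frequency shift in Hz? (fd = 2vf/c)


fd = 2 * 69 * 18000000000.0 / 3e8 = 8280.0 Hz

8280.0 Hz


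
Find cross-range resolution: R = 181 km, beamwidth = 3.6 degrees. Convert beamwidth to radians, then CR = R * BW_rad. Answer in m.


BW_rad = 0.062831853
CR = 181000 * 0.062831853 = 11372.6 m

11372.6 m


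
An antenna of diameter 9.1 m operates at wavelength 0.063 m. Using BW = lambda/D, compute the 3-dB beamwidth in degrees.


BW_rad = 0.063 / 9.1 = 0.006923
BW_deg = 0.4 degrees

0.4 degrees


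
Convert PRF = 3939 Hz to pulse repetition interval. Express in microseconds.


PRI = 1/3939 = 0.0002538715 s = 253.9 us

253.9 us


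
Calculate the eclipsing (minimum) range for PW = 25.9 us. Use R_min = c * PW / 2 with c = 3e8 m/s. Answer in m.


R_min = 3e8 * 25.9e-6 / 2 = 3885.0 m

3885.0 m


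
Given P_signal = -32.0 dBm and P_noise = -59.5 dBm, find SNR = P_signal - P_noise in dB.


SNR = -32.0 - (-59.5) = 27.5 dB

27.5 dB


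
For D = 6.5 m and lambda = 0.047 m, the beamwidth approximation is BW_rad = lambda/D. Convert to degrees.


BW_rad = 0.047 / 6.5 = 0.007231
BW_deg = 0.41 degrees

0.41 degrees


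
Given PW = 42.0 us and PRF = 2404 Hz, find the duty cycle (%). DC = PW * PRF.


DC = 42.0e-6 * 2404 * 100 = 10.1%

10.1%


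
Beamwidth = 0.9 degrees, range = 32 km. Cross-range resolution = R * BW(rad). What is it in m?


BW_rad = 0.015707963
CR = 32000 * 0.015707963 = 502.7 m

502.7 m


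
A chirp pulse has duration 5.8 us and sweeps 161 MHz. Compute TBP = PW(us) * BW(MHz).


TBP = 5.8 * 161 = 933.8

933.8


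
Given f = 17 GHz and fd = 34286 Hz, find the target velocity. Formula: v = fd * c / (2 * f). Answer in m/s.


v = 34286 * 3e8 / (2 * 17000000000.0) = 302.5 m/s

302.5 m/s


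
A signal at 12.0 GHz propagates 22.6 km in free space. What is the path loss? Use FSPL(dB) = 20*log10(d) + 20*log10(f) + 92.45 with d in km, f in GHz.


20*log10(22.6) = 27.08
20*log10(12.0) = 21.58
FSPL = 141.1 dB

141.1 dB


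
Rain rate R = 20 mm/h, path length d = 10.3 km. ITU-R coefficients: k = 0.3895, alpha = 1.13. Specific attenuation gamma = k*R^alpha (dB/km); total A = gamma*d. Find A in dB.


gamma = 0.3895 * 20^1.13 = 11.499299 dB/km
A = 11.499299 * 10.3 = 118.44 dB

118.44 dB


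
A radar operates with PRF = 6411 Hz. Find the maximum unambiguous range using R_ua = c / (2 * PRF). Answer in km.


R_ua = 3e8 / (2 * 6411) = 23397.3 m = 23.4 km

23.4 km


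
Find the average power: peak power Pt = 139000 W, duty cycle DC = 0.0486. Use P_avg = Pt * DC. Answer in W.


P_avg = 139000 * 0.0486 = 6755.4 W

6755.4 W


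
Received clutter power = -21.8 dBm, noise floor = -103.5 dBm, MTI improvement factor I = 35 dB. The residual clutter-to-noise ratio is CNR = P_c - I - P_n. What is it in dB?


CNR = -21.8 - 35 - (-103.5) = 46.7 dB

46.7 dB


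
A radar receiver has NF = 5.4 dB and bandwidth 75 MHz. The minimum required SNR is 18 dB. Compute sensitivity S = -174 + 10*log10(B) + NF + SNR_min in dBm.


10*log10(75000000.0) = 78.75
S = -174 + 78.75 + 5.4 + 18 = -71.8 dBm

-71.8 dBm


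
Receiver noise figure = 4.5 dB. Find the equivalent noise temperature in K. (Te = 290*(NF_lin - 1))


NF_lin = 10^(4.5/10) = 2.818383
Te = 290 * (2.818383 - 1) = 527.3 K

527.3 K


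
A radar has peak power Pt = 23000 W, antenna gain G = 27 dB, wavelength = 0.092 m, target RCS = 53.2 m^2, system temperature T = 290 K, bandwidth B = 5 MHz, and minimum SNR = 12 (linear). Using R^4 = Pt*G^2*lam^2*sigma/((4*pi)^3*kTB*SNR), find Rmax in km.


G_lin = 10^(27/10) = 501.187234
R^4 = 23000 * 501.187234^2 * 0.092^2 * 53.2 / ((4*pi)^3 * 1.38e-23 * 290 * 5000000.0 * 12)
R^4 = 5.45955e18 m^4
R_max = (5.45955e18)^(1/4) = 48338.1 m = 48.3 km

48.3 km


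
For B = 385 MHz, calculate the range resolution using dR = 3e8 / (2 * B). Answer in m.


dR = 3e8 / (2 * 385000000.0) = 0.39 m

0.39 m


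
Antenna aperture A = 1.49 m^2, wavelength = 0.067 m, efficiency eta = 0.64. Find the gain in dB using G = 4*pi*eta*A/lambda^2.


G_linear = 4*pi*0.64*1.49/0.067^2 = 2669.48
G_dB = 10*log10(2669.48) = 34.3 dB

34.3 dB


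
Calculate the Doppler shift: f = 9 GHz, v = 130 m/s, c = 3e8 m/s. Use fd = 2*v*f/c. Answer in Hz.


fd = 2 * 130 * 9000000000.0 / 3e8 = 7800.0 Hz

7800.0 Hz


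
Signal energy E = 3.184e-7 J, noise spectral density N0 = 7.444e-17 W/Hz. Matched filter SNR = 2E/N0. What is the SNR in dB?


SNR_lin = 2 * 3.184e-7 / 7.444e-17 = 8.555e9
SNR_dB = 10*log10(8.555e9) = 99.3 dB

99.3 dB


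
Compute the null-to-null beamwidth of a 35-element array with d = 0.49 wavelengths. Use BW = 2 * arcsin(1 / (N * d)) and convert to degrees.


1/(N*d) = 1/(35*0.49) = 0.058309
BW = 2*arcsin(0.058309) = 6.7 degrees

6.7 degrees


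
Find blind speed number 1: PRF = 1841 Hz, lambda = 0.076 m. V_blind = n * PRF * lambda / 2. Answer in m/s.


V_blind = 1 * 1841 * 0.076 / 2 = 70.0 m/s

70.0 m/s


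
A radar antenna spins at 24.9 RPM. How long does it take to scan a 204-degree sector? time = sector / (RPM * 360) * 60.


t = 204 / (24.9 * 360) * 60 = 1.37 s

1.37 s


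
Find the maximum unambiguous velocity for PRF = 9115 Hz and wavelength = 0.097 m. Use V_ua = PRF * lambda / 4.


V_ua = 9115 * 0.097 / 4 = 221.0 m/s

221.0 m/s


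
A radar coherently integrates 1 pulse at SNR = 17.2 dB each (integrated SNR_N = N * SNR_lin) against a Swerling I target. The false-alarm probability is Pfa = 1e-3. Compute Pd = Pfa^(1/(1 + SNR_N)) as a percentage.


SNR_lin = 10^(17.2/10) = 52.48075
SNR_N = 1 * 52.48075 = 52.48075
1/(1 + SNR_N) = 1/53.48075 = 0.0186983
Pd = (1e-3)^0.0186983 = 0.87883
Pd = 87.9%

87.9%


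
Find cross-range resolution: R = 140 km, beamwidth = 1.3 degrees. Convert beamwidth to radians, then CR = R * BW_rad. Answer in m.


BW_rad = 0.02268928
CR = 140000 * 0.02268928 = 3176.5 m

3176.5 m


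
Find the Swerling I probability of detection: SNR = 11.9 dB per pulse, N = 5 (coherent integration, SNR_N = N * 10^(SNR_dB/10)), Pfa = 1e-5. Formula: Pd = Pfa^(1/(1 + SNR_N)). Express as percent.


SNR_lin = 10^(11.9/10) = 15.48817
SNR_N = 5 * 15.48817 = 77.44085
1/(1 + SNR_N) = 1/78.44085 = 0.0127485
Pd = (1e-5)^0.0127485 = 0.86349
Pd = 86.3%

86.3%


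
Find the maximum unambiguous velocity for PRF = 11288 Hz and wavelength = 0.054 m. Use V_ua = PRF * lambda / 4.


V_ua = 11288 * 0.054 / 4 = 152.4 m/s

152.4 m/s


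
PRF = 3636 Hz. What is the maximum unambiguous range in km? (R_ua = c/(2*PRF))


R_ua = 3e8 / (2 * 3636) = 41254.1 m = 41.3 km

41.3 km


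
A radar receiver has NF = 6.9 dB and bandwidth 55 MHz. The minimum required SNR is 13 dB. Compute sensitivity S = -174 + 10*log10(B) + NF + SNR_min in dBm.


10*log10(55000000.0) = 77.4
S = -174 + 77.4 + 6.9 + 13 = -76.7 dBm

-76.7 dBm


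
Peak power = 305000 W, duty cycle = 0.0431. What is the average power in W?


P_avg = 305000 * 0.0431 = 13145.5 W

13145.5 W


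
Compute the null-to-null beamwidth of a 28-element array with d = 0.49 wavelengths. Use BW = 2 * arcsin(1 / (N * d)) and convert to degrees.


1/(N*d) = 1/(28*0.49) = 0.072886
BW = 2*arcsin(0.072886) = 8.4 degrees

8.4 degrees


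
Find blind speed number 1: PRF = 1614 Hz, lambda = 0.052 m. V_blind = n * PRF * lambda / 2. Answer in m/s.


V_blind = 1 * 1614 * 0.052 / 2 = 42.0 m/s

42.0 m/s


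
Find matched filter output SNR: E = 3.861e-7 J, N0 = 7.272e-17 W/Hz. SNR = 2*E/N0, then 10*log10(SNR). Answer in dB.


SNR_lin = 2 * 3.861e-7 / 7.272e-17 = 1.062e10
SNR_dB = 10*log10(1.062e10) = 100.3 dB

100.3 dB


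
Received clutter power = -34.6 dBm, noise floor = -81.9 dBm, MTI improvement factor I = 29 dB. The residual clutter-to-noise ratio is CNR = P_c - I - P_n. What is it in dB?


CNR = -34.6 - 29 - (-81.9) = 18.3 dB

18.3 dB


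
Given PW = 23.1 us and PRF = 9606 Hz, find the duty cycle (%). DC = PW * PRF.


DC = 23.1e-6 * 9606 * 100 = 22.19%

22.19%


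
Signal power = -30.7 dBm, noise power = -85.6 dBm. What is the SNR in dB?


SNR = -30.7 - (-85.6) = 54.9 dB

54.9 dB


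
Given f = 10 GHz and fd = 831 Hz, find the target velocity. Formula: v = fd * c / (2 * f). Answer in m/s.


v = 831 * 3e8 / (2 * 10000000000.0) = 12.5 m/s

12.5 m/s


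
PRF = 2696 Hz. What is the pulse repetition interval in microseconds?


PRI = 1/2696 = 0.0003709199 s = 370.9 us

370.9 us


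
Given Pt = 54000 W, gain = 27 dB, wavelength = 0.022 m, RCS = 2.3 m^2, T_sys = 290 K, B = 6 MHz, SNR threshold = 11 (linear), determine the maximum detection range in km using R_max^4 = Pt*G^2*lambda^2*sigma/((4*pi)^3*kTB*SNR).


G_lin = 10^(27/10) = 501.187234
R^4 = 54000 * 501.187234^2 * 0.022^2 * 2.3 / ((4*pi)^3 * 1.38e-23 * 290 * 6000000.0 * 11)
R^4 = 2.88082e16 m^4
R_max = (2.88082e16)^(1/4) = 13028.0 m = 13.0 km

13.0 km


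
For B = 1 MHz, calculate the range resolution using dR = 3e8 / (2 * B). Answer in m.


dR = 3e8 / (2 * 1000000.0) = 150.0 m

150.0 m


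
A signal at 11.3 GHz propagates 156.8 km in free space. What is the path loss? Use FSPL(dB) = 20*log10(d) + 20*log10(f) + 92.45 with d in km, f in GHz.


20*log10(156.8) = 43.91
20*log10(11.3) = 21.06
FSPL = 157.4 dB

157.4 dB


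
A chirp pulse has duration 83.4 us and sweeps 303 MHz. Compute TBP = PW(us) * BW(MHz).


TBP = 83.4 * 303 = 25270.2

25270.2


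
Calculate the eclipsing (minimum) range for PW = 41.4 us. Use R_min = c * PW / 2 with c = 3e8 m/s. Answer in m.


R_min = 3e8 * 41.4e-6 / 2 = 6210.0 m

6210.0 m


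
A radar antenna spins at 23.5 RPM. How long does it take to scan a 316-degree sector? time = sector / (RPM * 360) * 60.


t = 316 / (23.5 * 360) * 60 = 2.24 s

2.24 s


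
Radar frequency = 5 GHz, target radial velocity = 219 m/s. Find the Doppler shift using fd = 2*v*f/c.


fd = 2 * 219 * 5000000000.0 / 3e8 = 7300.0 Hz

7300.0 Hz


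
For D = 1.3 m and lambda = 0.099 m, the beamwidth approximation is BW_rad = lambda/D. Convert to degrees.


BW_rad = 0.099 / 1.3 = 0.076154
BW_deg = 4.36 degrees

4.36 degrees


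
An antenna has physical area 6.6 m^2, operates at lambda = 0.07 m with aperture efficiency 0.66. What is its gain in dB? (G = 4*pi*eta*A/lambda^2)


G_linear = 4*pi*0.66*6.6/0.07^2 = 11171.25
G_dB = 10*log10(11171.25) = 40.5 dB

40.5 dB


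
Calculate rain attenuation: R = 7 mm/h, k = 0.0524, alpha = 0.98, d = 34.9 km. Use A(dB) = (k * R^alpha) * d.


gamma = 0.0524 * 7^0.98 = 0.352799 dB/km
A = 0.352799 * 34.9 = 12.31 dB

12.31 dB


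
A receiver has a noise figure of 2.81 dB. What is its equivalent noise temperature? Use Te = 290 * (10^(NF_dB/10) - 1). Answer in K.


NF_lin = 10^(2.81/10) = 1.909853
Te = 290 * (1.909853 - 1) = 263.9 K

263.9 K
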